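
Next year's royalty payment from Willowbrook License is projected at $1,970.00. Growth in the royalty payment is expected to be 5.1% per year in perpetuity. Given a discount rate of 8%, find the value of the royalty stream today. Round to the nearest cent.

Growing perpetuity: P = D₁ / (r − g) = $1,970.0000 / (0.08 − 0.051) = $67,931.03

$67931.03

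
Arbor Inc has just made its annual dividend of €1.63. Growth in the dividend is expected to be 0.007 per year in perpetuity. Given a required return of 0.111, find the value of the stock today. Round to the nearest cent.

D₁ = D₀ × (1 + g) = €1.63 × 1.007 = €1.6414
Growing perpetuity: P = D₁ / (r − g) = €1.6414 / (0.111 − 0.007) = €15.78

€15.78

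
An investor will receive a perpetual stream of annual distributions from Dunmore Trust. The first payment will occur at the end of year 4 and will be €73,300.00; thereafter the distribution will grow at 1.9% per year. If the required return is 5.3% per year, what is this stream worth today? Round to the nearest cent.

Value at end of year 3: C₁ / (r − g) = €73,300.00 / (0.053 − 0.019) = €2,155,882.3529
Discount to today: PV = €2,155,882.3529 / (1 + 0.053)^3 = €2,155,882.3529 / 1.167576 = €1,846,460.17

€1846460.17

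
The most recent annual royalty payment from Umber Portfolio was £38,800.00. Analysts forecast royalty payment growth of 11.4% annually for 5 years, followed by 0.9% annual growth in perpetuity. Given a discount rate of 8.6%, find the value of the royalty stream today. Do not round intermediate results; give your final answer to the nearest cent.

D_1 = 43223.20000
D_2 = 48150.64480
D_3 = 53639.81831
D_4 = 59754.75759
D_5 = 66566.79996
Terminal value at year 5: TV = D_5×(1+g_2)/(r−g_2) = 67165.90116/0.077 = 872284.43064
P_0 = D_1/(1+r)^1 + D_2/(1+r)^2 + D_3/(1+r)^3 + D_4/(1+r)^4 + D_5/(1+r)^5 + TV/(1+r)^5
    = 39800.36832 + 40826.52883 + 41879.14652 + 42958.90352 + 44066.49956 + 577442.83189 = 786974.27865

£786974.28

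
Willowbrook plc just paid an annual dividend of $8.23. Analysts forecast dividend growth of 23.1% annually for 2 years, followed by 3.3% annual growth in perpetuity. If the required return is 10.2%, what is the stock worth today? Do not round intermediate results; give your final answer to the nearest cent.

$173.21

D_1 = 10.13113
D_2 = 12.47142
Terminal value at year 2: TV = D_2×(1+g_2)/(r−g_2) = 12.88298/0.069 = 186.70982
P_0 = D_1/(1+r)^1 + D_2/(1+r)^2 + TV/(1+r)^2
    = 9.19340 + 10.26958 + 153.74606 = 173.20904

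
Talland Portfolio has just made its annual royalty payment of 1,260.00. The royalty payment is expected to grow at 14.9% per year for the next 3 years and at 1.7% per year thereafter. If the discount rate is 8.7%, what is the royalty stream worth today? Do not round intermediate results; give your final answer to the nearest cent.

25848.29

D_1 = 1447.74000
D_2 = 1663.45326
D_3 = 1911.30780
Terminal value at year 3: TV = D_3×(1+g_2)/(r−g_2) = 1943.80003/0.07 = 27768.57183
P_0 = D_1/(1+r)^1 + D_2/(1+r)^2 + D_3/(1+r)^3 + TV/(1+r)^3
    = 1331.86753 + 1407.83421 + 1488.13386 + 21620.45910 = 25848.29470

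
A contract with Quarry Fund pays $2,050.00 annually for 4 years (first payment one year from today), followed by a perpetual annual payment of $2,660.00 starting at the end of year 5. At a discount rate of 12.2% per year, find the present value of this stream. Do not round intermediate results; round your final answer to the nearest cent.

$19958.27

PV of 4-year annuity: $2,050.00 × [1 − (1+0.122)^−4] / 0.122 = 6200.42905
Perpetuity value at year 4: $2,660.00 / 0.122 = 21803.27869
PV of perpetuity: 21803.27869 / (1+0.122)^4 = 13757.84392
Total PV = 6200.42905 + 13757.84392 = 19958.27297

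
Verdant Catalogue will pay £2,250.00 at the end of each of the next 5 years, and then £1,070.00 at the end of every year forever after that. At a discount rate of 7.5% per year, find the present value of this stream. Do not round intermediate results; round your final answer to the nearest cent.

PV of 5-year annuity: £2,250.00 × [1 − (1+0.075)^−5] / 0.075 = 9103.24103
Perpetuity value at year 5: £1,070.00 / 0.075 = 14266.66667
PV of perpetuity: 14266.66667 / (1+0.075)^5 = 9937.56982
Total PV = 9103.24103 + 9937.56982 = 19040.81085

£19040.81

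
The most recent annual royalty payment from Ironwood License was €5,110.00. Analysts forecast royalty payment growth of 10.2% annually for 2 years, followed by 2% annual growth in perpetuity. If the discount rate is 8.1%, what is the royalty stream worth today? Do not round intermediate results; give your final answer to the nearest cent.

€99317.71

D_1 = 5631.22000
D_2 = 6205.60444
Terminal value at year 2: TV = D_2×(1+g_2)/(r−g_2) = 6329.71653/0.061 = 103765.84473
P_0 = D_1/(1+r)^1 + D_2/(1+r)^2 + TV/(1+r)^2
    = 5209.26920 + 5310.46684 + 88797.97010 = 99317.70613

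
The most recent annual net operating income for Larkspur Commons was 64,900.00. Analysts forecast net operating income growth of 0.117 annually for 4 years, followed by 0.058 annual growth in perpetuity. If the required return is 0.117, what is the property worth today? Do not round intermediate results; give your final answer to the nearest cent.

1423400.00

D_1 = 72493.30000
D_2 = 80975.01610
D_3 = 90449.09298
D_4 = 101031.63686
Terminal value at year 4: TV = D_4×(1+g_2)/(r−g_2) = 106891.47180/0.059 = 1811719.86103
P_0 = D_1/(1+r)^1 + D_2/(1+r)^2 + D_3/(1+r)^3 + D_4/(1+r)^4 + TV/(1+r)^4
    = 64900.00000 + 64900.00000 + 64900.00000 + 64900.00000 + 1163800.00000 = 1423400.00000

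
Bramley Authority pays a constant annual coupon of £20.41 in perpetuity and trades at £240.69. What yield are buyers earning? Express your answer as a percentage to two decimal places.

P = C/r ⇒ r = C/P = £20.41/£240.69 = 0.084798

8.48%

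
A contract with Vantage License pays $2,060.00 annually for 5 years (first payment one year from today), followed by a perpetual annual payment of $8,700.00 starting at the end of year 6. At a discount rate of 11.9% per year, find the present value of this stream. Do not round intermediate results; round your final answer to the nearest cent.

PV of 5-year annuity: $2,060.00 × [1 − (1+0.119)^−5] / 0.119 = 7444.27202
Perpetuity value at year 5: $8,700.00 / 0.119 = 73109.24370
PV of perpetuity: 73109.24370 / (1+0.119)^5 = 41669.84246
Total PV = 7444.27202 + 41669.84246 = 49114.11448

$49114.11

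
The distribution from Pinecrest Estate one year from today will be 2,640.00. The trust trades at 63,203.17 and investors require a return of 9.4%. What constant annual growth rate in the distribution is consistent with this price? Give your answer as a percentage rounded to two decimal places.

5.22%

P = D₁/(r−g) ⇒ g = r − D₁/P = 0.094 − 2,640.00/63,203.17 = 0.052230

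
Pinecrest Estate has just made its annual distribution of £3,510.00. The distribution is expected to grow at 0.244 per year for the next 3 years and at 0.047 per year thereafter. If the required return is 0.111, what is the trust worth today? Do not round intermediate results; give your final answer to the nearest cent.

D_1 = 4366.44000
D_2 = 5431.85136
D_3 = 6757.22309
Terminal value at year 3: TV = D_3×(1+g_2)/(r−g_2) = 7074.81258/0.064 = 110543.94652
P_0 = D_1/(1+r)^1 + D_2/(1+r)^2 + D_3/(1+r)^3 + TV/(1+r)^3
    = 3930.18902 + 4400.67969 + 4927.49373 + 80610.71781 = 93869.08026

£93869.08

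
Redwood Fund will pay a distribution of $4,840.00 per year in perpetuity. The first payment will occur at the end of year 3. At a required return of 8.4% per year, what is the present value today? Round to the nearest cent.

$49035.15

Value at end of year 2: C / r = $4,840.00 / 0.084 = $57,619.0476
Discount to today: PV = $57,619.0476 / (1 + 0.084)^2 = $57,619.0476 / 1.175056 = $49,035.15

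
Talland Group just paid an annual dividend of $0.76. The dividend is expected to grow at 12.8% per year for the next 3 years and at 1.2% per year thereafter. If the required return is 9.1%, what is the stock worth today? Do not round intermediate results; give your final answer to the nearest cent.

D_1 = 0.85728
D_2 = 0.96701
D_3 = 1.09079
Terminal value at year 3: TV = D_3×(1+g_2)/(r−g_2) = 1.10388/0.079 = 13.97315
P_0 = D_1/(1+r)^1 + D_2/(1+r)^2 + D_3/(1+r)^3 + TV/(1+r)^3
    = 0.78577 + 0.81242 + 0.83998 + 10.76019 = 13.19837

$13.20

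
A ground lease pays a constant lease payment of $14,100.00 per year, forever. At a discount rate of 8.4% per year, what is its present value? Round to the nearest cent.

$167857.14

Level perpetuity: PV = C / r = $14,100.00 / 0.084 = $167,857.14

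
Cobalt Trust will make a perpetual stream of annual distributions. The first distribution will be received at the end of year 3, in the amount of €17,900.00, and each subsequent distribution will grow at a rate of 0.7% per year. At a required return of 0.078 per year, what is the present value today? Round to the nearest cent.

€216948.75

Value at end of year 2: C₁ / (r − g) = €17,900.00 / (0.078 − 0.007) = €252,112.6761
Discount to today: PV = €252,112.6761 / (1 + 0.078)^2 = €252,112.6761 / 1.162084 = €216,948.75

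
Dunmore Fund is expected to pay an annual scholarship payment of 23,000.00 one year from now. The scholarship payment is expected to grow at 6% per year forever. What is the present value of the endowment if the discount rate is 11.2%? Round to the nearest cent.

Growing perpetuity: P = D₁ / (r − g) = 23,000.0000 / (0.112 − 0.06) = 442,307.69

442307.69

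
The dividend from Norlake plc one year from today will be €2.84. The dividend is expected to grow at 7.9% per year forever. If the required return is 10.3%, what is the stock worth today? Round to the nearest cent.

€118.33

Growing perpetuity: P = D₁ / (r − g) = €2.8400 / (0.103 − 0.079) = €118.33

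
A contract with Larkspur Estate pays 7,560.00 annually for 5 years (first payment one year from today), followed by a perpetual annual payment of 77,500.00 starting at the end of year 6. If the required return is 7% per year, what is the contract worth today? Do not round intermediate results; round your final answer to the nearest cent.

PV of 5-year annuity: 7,560.00 × [1 − (1+0.07)^−5] / 0.07 = 30997.49262
Perpetuity value at year 5: 77,500.00 / 0.07 = 1107142.85714
PV of perpetuity: 1107142.85714 / (1+0.07)^5 = 789377.55586
Total PV = 30997.49262 + 789377.55586 = 820375.04847

820375.05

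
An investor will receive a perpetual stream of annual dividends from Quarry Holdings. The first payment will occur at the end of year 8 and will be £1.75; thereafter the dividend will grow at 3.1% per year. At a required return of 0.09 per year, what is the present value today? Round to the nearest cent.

£16.23

Value at end of year 7: C₁ / (r − g) = £1.75 / (0.09 − 0.031) = £29.6610
Discount to today: PV = £29.6610 / (1 + 0.09)^7 = £29.6610 / 1.828039 = £16.23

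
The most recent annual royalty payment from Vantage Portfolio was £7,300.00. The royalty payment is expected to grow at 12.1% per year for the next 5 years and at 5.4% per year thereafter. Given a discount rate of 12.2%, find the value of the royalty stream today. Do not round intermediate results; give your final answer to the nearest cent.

D_1 = 8183.30000
D_2 = 9173.47930
D_3 = 10283.47030
D_4 = 11527.77020
D_5 = 12922.63040
Terminal value at year 5: TV = D_5×(1+g_2)/(r−g_2) = 13620.45244/0.068 = 200300.77113
P_0 = D_1/(1+r)^1 + D_2/(1+r)^2 + D_3/(1+r)^3 + D_4/(1+r)^4 + D_5/(1+r)^5 + TV/(1+r)^5
    = 7293.49376 + 7286.99332 + 7280.49867 + 7274.00982 + 7267.52674 + 112646.66450 = 149049.18682

£149049.19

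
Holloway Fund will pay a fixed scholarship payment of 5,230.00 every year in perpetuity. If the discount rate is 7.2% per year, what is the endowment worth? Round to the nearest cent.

72638.89

Level perpetuity: PV = C / r = 5,230.00 / 0.072 = 72,638.89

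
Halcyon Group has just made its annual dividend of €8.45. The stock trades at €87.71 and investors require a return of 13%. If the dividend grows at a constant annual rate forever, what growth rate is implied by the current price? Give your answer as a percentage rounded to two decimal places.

P = D₀(1+g)/(r−g) ⇒ P(r−g) = D₀(1+g) ⇒ g(P+D₀) = P·r − D₀
g = (P·r − D₀)/(P + D₀) = (€87.71×0.13 − €8.45) / (€87.71 + €8.45) = 0.030702

3.07%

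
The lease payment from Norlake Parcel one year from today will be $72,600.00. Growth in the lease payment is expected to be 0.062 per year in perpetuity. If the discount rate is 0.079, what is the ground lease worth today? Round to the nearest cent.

$4270588.24

Growing perpetuity: P = D₁ / (r − g) = $72,600.0000 / (0.079 − 0.062) = $4,270,588.24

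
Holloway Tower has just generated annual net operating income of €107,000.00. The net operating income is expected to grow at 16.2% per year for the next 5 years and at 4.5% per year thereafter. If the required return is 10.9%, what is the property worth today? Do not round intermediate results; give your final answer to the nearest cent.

D_1 = 124334.00000
D_2 = 144476.10800
D_3 = 167881.23750
D_4 = 195077.99797
D_5 = 226680.63364
Terminal value at year 5: TV = D_5×(1+g_2)/(r−g_2) = 236881.26216/0.064 = 3701269.72118
P_0 = D_1/(1+r)^1 + D_2/(1+r)^2 + D_3/(1+r)^3 + D_4/(1+r)^4 + D_5/(1+r)^5 + TV/(1+r)^5
    = 112113.61587 + 117471.61555 + 123085.67833 + 128968.04167 + 135131.52789 + 2206444.47876 = 2823214.95806

€2823214.96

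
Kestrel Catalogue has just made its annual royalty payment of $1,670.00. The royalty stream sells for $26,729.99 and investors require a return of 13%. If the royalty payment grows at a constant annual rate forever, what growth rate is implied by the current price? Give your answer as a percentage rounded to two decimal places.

P = D₀(1+g)/(r−g) ⇒ P(r−g) = D₀(1+g) ⇒ g(P+D₀) = P·r − D₀
g = (P·r − D₀)/(P + D₀) = ($26,729.99×0.13 − $1,670.00) / ($26,729.99 + $1,670.00) = 0.063553

6.36%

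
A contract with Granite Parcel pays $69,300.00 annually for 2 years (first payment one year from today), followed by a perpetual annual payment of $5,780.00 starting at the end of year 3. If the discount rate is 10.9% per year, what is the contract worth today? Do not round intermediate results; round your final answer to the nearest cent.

PV of 2-year annuity: $69,300.00 × [1 − (1+0.109)^−2] / 0.109 = 118835.64345
Perpetuity value at year 2: $5,780.00 / 0.109 = 53027.52294
PV of perpetuity: 53027.52294 / (1+0.109)^2 = 43115.97865
Total PV = 118835.64345 + 43115.97865 = 161951.62210

$161951.62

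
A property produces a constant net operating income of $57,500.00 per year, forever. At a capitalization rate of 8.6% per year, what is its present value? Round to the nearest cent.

Level perpetuity: PV = C / r = $57,500.00 / 0.086 = $668,604.65

$668604.65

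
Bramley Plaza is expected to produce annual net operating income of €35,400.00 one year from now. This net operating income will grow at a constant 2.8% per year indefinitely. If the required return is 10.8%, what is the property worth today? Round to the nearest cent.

Growing perpetuity: P = D₁ / (r − g) = €35,400.0000 / (0.108 − 0.028) = €442,500.00

€442500.00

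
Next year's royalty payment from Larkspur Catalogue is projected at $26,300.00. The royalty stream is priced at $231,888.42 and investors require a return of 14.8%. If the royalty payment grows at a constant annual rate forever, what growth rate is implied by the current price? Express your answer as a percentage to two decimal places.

3.46%

P = D₁/(r−g) ⇒ g = r − D₁/P = 0.148 − $26,300.00/$231,888.42 = 0.034583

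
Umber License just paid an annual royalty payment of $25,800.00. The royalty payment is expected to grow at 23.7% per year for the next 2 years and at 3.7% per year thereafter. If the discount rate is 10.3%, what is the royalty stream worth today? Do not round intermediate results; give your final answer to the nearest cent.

D_1 = 31914.60000
D_2 = 39478.36020
Terminal value at year 2: TV = D_2×(1+g_2)/(r−g_2) = 40939.05953/0.066 = 620288.78072
P_0 = D_1/(1+r)^1 + D_2/(1+r)^2 + TV/(1+r)^2
    = 28934.36083 + 32449.50531 + 509850.56063 = 571234.42677

$571234.43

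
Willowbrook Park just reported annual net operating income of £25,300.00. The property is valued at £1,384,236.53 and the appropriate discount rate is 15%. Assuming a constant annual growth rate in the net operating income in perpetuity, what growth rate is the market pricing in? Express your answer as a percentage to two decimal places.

P = D₀(1+g)/(r−g) ⇒ P(r−g) = D₀(1+g) ⇒ g(P+D₀) = P·r − D₀
g = (P·r − D₀)/(P + D₀) = (£1,384,236.53×0.15 − £25,300.00) / (£1,384,236.53 + £25,300.00) = 0.129358

12.94%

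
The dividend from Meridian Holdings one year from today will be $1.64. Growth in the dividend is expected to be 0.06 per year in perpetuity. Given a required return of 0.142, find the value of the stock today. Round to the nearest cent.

Growing perpetuity: P = D₁ / (r − g) = $1.6400 / (0.142 − 0.06) = $20.00

$20.00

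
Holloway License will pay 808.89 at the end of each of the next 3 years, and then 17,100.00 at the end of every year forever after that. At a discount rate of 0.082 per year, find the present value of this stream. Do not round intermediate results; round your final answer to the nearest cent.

PV of 3-year annuity: 808.89 × [1 − (1+0.082)^−3] / 0.082 = 2077.08801
Perpetuity value at year 3: 17,100.00 / 0.082 = 208536.58537
PV of perpetuity: 208536.58537 / (1+0.082)^3 = 164626.77695
Total PV = 2077.08801 + 164626.77695 = 166703.86496

166703.86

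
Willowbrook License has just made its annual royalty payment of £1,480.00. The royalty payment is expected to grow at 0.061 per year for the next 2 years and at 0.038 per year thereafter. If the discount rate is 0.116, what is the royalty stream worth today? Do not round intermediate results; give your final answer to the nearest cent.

D_1 = 1570.28000
D_2 = 1666.06708
Terminal value at year 2: TV = D_2×(1+g_2)/(r−g_2) = 1729.37763/0.078 = 22171.50806
P_0 = D_1/(1+r)^1 + D_2/(1+r)^2 + TV/(1+r)^2
    = 1407.06093 + 1337.71653 + 17801.91999 = 20546.69745

£20546.70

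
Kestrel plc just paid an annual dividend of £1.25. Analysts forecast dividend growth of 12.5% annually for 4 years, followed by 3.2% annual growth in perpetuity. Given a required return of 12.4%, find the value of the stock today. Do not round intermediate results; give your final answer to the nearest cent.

£19.08

D_1 = 1.40625
D_2 = 1.58203
D_3 = 1.77979
D_4 = 2.00226
Terminal value at year 4: TV = D_4×(1+g_2)/(r−g_2) = 2.06633/0.092 = 22.46011
P_0 = D_1/(1+r)^1 + D_2/(1+r)^2 + D_3/(1+r)^3 + D_4/(1+r)^4 + TV/(1+r)^4
    = 1.25111 + 1.25223 + 1.25334 + 1.25445 + 14.07171 = 19.08284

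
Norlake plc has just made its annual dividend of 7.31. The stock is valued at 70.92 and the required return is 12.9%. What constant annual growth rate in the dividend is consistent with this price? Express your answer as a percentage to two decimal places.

2.35%

P = D₀(1+g)/(r−g) ⇒ P(r−g) = D₀(1+g) ⇒ g(P+D₀) = P·r − D₀
g = (P·r − D₀)/(P + D₀) = (70.92×0.129 − 7.31) / (70.92 + 7.31) = 0.023504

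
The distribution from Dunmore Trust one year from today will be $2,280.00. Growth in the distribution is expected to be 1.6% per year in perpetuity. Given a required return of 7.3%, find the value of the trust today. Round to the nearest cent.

$40000.00

Growing perpetuity: P = D₁ / (r − g) = $2,280.0000 / (0.073 − 0.016) = $40,000.00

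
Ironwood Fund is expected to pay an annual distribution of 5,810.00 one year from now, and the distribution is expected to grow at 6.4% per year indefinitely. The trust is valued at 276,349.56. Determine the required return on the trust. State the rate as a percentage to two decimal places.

8.50%

P = D₁/(r − g) ⇒ r = D₁/P + g = 5,810.0000/276,349.56 + 0.064 = 0.021024 + 0.064 = 0.085024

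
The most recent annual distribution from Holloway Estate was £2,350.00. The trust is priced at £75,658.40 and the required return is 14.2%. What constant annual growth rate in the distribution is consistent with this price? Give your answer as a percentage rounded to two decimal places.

10.76%

P = D₀(1+g)/(r−g) ⇒ P(r−g) = D₀(1+g) ⇒ g(P+D₀) = P·r − D₀
g = (P·r − D₀)/(P + D₀) = (£75,658.40×0.142 − £2,350.00) / (£75,658.40 + £2,350.00) = 0.107597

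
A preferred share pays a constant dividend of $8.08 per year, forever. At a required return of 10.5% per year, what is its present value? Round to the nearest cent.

$76.95

Level perpetuity: PV = C / r = $8.08 / 0.105 = $76.95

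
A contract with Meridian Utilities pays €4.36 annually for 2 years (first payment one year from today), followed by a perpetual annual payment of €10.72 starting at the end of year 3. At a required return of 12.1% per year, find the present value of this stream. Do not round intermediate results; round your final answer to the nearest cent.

€77.86

PV of 2-year annuity: €4.36 × [1 − (1+0.121)^−2] / 0.121 = 7.35895
Perpetuity value at year 2: €10.72 / 0.121 = 88.59504
PV of perpetuity: 88.59504 / (1+0.121)^2 = 70.50147
Total PV = 7.35895 + 70.50147 = 77.86042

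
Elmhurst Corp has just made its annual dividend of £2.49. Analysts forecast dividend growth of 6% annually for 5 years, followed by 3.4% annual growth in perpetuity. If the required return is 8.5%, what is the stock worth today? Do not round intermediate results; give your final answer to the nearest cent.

£56.54

D_1 = 2.63940
D_2 = 2.79776
D_3 = 2.96563
D_4 = 3.14357
D_5 = 3.33218
Terminal value at year 5: TV = D_5×(1+g_2)/(r−g_2) = 3.44548/0.051 = 67.55835
P_0 = D_1/(1+r)^1 + D_2/(1+r)^2 + D_3/(1+r)^3 + D_4/(1+r)^4 + D_5/(1+r)^5 + TV/(1+r)^5
    = 2.43263 + 2.37658 + 2.32182 + 2.26832 + 2.21605 + 44.92937 = 56.54476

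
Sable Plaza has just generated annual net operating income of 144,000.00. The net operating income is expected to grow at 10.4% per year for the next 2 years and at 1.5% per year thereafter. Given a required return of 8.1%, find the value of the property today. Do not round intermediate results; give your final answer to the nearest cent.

D_1 = 158976.00000
D_2 = 175509.50400
Terminal value at year 2: TV = D_2×(1+g_2)/(r−g_2) = 178142.14656/0.066 = 2699123.43273
P_0 = D_1/(1+r)^1 + D_2/(1+r)^2 + TV/(1+r)^2
    = 147063.82979 + 150192.84744 + 2309783.94173 = 2607040.61896

2607040.62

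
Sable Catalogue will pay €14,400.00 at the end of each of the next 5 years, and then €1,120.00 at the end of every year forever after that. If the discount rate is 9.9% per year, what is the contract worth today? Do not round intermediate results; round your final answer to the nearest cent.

PV of 5-year annuity: €14,400.00 × [1 − (1+0.099)^−5] / 0.099 = 54727.06815
Perpetuity value at year 5: €1,120.00 / 0.099 = 11313.13131
PV of perpetuity: 11313.13131 / (1+0.099)^5 = 7056.58157
Total PV = 54727.06815 + 7056.58157 = 61783.64972

€61783.65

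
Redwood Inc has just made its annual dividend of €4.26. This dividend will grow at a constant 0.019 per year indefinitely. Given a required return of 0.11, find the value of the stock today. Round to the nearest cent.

€47.70

D₁ = D₀ × (1 + g) = €4.26 × 1.019 = €4.3409
Growing perpetuity: P = D₁ / (r − g) = €4.3409 / (0.11 − 0.019) = €47.70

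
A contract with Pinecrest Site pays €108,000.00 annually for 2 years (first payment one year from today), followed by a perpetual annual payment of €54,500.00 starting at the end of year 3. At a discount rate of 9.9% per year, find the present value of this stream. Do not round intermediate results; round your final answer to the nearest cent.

PV of 2-year annuity: €108,000.00 × [1 − (1+0.099)^−2] / 0.099 = 187689.85951
Perpetuity value at year 2: €54,500.00 / 0.099 = 550505.05051
PV of perpetuity: 550505.05051 / (1+0.099)^2 = 455791.18622
Total PV = 187689.85951 + 455791.18622 = 643481.04572

€643481.05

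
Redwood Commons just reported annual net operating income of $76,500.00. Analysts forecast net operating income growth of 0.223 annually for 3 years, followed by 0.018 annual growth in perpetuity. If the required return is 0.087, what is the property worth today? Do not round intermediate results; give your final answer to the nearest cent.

$1899367.22

D_1 = 93559.50000
D_2 = 114423.26850
D_3 = 139939.65738
Terminal value at year 3: TV = D_3×(1+g_2)/(r−g_2) = 142458.57121/0.069 = 2064616.97403
P_0 = D_1/(1+r)^1 + D_2/(1+r)^2 + D_3/(1+r)^3 + TV/(1+r)^3
    = 86071.29715 + 96840.10709 + 108956.25665 + 1607499.55461 = 1899367.21550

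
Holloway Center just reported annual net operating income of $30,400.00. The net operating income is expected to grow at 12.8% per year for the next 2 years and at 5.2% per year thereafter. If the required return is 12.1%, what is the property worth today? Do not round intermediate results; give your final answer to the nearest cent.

D_1 = 34291.20000
D_2 = 38680.47360
Terminal value at year 2: TV = D_2×(1+g_2)/(r−g_2) = 40691.85823/0.069 = 589737.07576
P_0 = D_1/(1+r)^1 + D_2/(1+r)^2 + TV/(1+r)^2
    = 30589.83051 + 30780.84640 + 469296.38278 = 530667.05969

$530667.06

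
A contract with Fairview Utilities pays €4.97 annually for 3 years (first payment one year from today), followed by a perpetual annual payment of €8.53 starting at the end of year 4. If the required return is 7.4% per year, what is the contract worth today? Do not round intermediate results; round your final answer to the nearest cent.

€106.00

PV of 3-year annuity: €4.97 × [1 − (1+0.074)^−3] / 0.074 = 12.94812
Perpetuity value at year 3: €8.53 / 0.074 = 115.27027
PV of perpetuity: 115.27027 / (1+0.074)^3 = 93.04745
Total PV = 12.94812 + 93.04745 = 105.99556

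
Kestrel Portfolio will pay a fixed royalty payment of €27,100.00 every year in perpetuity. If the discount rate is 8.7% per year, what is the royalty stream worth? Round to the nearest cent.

Level perpetuity: PV = C / r = €27,100.00 / 0.087 = €311,494.25

€311494.25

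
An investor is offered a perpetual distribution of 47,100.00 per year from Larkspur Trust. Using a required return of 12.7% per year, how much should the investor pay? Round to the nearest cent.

370866.14

Level perpetuity: PV = C / r = 47,100.00 / 0.127 = 370,866.14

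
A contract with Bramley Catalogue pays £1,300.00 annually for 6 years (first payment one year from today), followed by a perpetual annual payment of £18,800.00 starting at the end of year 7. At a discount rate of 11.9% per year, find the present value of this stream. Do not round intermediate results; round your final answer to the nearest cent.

PV of 6-year annuity: £1,300.00 × [1 − (1+0.119)^−6] / 0.119 = 5360.00140
Perpetuity value at year 6: £18,800.00 / 0.119 = 157983.19328
PV of perpetuity: 157983.19328 / (1+0.119)^6 = 80469.32692
Total PV = 5360.00140 + 80469.32692 = 85829.32831

£85829.33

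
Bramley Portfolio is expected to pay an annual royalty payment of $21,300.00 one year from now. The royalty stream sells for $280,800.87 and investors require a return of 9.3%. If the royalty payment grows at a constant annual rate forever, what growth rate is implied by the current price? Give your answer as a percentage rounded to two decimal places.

P = D₁/(r−g) ⇒ g = r − D₁/P = 0.093 − $21,300.00/$280,800.87 = 0.017146

1.71%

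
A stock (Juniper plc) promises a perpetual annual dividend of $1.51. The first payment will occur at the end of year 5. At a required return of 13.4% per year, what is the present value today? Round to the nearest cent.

Value at end of year 4: C / r = $1.51 / 0.134 = $11.2687
Discount to today: PV = $11.2687 / (1 + 0.134)^4 = $11.2687 / 1.653683 = $6.81

$6.81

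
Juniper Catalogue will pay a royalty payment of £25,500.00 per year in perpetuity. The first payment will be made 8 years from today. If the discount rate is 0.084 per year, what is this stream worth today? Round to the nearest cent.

£172606.01

Value at end of year 7: C / r = £25,500.00 / 0.084 = £303,571.4286
Discount to today: PV = £303,571.4286 / (1 + 0.084)^7 = £303,571.4286 / 1.758754 = £172,606.01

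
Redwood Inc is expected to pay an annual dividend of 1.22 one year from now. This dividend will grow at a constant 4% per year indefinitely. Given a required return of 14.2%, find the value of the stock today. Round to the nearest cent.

11.96

Growing perpetuity: P = D₁ / (r − g) = 1.2200 / (0.142 − 0.04) = 11.96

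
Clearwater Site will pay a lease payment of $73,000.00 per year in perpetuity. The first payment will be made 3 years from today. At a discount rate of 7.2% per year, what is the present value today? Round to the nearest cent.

Value at end of year 2: C / r = $73,000.00 / 0.072 = $1,013,888.8889
Discount to today: PV = $1,013,888.8889 / (1 + 0.072)^2 = $1,013,888.8889 / 1.149184 = $882,268.54

$882268.54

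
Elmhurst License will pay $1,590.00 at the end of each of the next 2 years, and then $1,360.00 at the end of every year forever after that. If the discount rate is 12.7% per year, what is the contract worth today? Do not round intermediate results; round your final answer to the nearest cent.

$11093.83

PV of 2-year annuity: $1,590.00 × [1 − (1+0.127)^−2] / 0.127 = 2662.66655
Perpetuity value at year 2: $1,360.00 / 0.127 = 10708.66142
PV of perpetuity: 10708.66142 / (1+0.127)^2 = 8431.16047
Total PV = 2662.66655 + 8431.16047 = 11093.82702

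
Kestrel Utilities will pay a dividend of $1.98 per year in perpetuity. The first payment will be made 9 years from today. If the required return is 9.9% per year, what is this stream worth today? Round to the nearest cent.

Value at end of year 8: C / r = $1.98 / 0.099 = $20.0000
Discount to today: PV = $20.0000 / (1 + 0.099)^8 = $20.0000 / 2.128049 = $9.40

$9.40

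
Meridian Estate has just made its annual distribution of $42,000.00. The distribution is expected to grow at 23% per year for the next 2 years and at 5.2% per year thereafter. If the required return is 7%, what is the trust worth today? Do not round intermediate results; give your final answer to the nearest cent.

D_1 = 51660.00000
D_2 = 63541.80000
Terminal value at year 2: TV = D_2×(1+g_2)/(r−g_2) = 66845.97360/0.018 = 3713665.20000
P_0 = D_1/(1+r)^1 + D_2/(1+r)^2 + TV/(1+r)^2
    = 48280.37383 + 55499.86898 + 3243659.00952 = 3347439.25234

$3347439.25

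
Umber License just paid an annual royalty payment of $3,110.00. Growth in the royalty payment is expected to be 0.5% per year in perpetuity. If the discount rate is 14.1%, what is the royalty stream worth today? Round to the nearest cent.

$22981.99

D₁ = D₀ × (1 + g) = $3,110.00 × 1.005 = $3,125.5500
Growing perpetuity: P = D₁ / (r − g) = $3,125.5500 / (0.141 − 0.005) = $22,981.99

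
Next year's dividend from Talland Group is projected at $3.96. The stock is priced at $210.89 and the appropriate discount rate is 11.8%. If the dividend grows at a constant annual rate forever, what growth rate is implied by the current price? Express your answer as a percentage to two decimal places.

9.92%

P = D₁/(r−g) ⇒ g = r − D₁/P = 0.118 − $3.96/$210.89 = 0.099222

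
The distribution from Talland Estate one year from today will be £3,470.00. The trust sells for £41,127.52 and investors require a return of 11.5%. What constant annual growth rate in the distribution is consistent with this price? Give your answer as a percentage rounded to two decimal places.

P = D₁/(r−g) ⇒ g = r − D₁/P = 0.115 − £3,470.00/£41,127.52 = 0.030628

3.06%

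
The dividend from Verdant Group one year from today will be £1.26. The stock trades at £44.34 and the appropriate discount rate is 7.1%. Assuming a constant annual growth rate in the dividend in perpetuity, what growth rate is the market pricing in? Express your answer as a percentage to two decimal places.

4.26%

P = D₁/(r−g) ⇒ g = r − D₁/P = 0.071 − £1.26/£44.34 = 0.042583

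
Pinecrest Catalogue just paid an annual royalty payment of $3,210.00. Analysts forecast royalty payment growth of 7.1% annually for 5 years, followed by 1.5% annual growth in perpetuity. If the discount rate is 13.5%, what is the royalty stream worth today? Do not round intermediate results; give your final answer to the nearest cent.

$33842.86

D_1 = 3437.91000
D_2 = 3682.00161
D_3 = 3943.42372
D_4 = 4223.40681
D_5 = 4523.26869
Terminal value at year 5: TV = D_5×(1+g_2)/(r−g_2) = 4591.11772/0.12 = 38259.31435
P_0 = D_1/(1+r)^1 + D_2/(1+r)^2 + D_3/(1+r)^3 + D_4/(1+r)^4 + D_5/(1+r)^5 + TV/(1+r)^5
    = 3028.99559 + 2858.19761 + 2697.03052 + 2544.95126 + 2401.44740 + 20312.24261 = 33842.86499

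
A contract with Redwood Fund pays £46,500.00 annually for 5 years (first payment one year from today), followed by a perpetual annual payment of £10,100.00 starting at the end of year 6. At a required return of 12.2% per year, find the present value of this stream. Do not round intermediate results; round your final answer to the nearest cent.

PV of 5-year annuity: £46,500.00 × [1 − (1+0.122)^−5] / 0.122 = 166794.90054
Perpetuity value at year 5: £10,100.00 / 0.122 = 82786.88525
PV of perpetuity: 82786.88525 / (1+0.122)^5 = 46558.31545
Total PV = 166794.90054 + 46558.31545 = 213353.21599

£213353.22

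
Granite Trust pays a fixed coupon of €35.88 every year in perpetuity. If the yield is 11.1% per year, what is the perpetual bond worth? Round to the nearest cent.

€323.24

Level perpetuity: PV = C / r = €35.88 / 0.111 = €323.24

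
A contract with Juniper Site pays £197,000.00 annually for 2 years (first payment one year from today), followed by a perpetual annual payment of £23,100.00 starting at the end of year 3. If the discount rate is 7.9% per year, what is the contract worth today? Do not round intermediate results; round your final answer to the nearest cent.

£602940.51

PV of 2-year annuity: £197,000.00 × [1 − (1+0.079)^−2] / 0.079 = 351785.41213
Perpetuity value at year 2: £23,100.00 / 0.079 = 292405.06329
PV of perpetuity: 292405.06329 / (1+0.079)^2 = 251155.09872
Total PV = 351785.41213 + 251155.09872 = 602940.51085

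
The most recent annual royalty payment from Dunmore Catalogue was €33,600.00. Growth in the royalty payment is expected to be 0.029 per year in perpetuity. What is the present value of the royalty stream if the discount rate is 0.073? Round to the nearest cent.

D₁ = D₀ × (1 + g) = €33,600.00 × 1.029 = €34,574.4000
Growing perpetuity: P = D₁ / (r − g) = €34,574.4000 / (0.073 − 0.029) = €785,781.82

€785781.82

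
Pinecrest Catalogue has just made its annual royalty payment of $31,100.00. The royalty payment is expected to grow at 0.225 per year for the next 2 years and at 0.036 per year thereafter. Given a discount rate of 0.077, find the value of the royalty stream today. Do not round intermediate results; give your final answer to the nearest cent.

D_1 = 38097.50000
D_2 = 46669.43750
Terminal value at year 2: TV = D_2×(1+g_2)/(r−g_2) = 48349.53725/0.041 = 1179257.00610
P_0 = D_1/(1+r)^1 + D_2/(1+r)^2 + TV/(1+r)^2
    = 35373.72331 + 40234.73635 + 1016663.09412 = 1092271.55377

$1092271.55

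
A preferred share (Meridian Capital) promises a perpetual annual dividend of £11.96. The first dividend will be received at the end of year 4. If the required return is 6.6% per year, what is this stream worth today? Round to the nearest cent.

£149.59

Value at end of year 3: C / r = £11.96 / 0.066 = £181.2121
Discount to today: PV = £181.2121 / (1 + 0.066)^3 = £181.2121 / 1.211355 = £149.59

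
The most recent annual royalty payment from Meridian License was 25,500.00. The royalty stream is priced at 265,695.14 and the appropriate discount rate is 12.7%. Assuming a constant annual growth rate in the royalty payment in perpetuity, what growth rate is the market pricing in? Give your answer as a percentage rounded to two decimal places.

2.83%

P = D₀(1+g)/(r−g) ⇒ P(r−g) = D₀(1+g) ⇒ g(P+D₀) = P·r − D₀
g = (P·r − D₀)/(P + D₀) = (265,695.14×0.127 − 25,500.00) / (265,695.14 + 25,500.00) = 0.028308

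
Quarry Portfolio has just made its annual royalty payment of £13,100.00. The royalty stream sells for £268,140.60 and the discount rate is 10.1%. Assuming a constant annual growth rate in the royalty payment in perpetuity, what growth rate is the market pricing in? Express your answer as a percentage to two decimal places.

4.97%

P = D₀(1+g)/(r−g) ⇒ P(r−g) = D₀(1+g) ⇒ g(P+D₀) = P·r − D₀
g = (P·r − D₀)/(P + D₀) = (£268,140.60×0.101 − £13,100.00) / (£268,140.60 + £13,100.00) = 0.049716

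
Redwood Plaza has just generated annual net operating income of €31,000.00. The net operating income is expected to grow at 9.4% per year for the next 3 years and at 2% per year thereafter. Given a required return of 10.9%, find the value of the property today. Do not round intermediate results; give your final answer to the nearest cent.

D_1 = 33914.00000
D_2 = 37101.91600
D_3 = 40589.49610
Terminal value at year 3: TV = D_3×(1+g_2)/(r−g_2) = 41401.28603/0.089 = 465182.98906
P_0 = D_1/(1+r)^1 + D_2/(1+r)^2 + D_3/(1+r)^3 + TV/(1+r)^3
    = 30580.70334 + 30167.07795 + 29759.04714 + 341058.74253 = 431565.57096

€431565.57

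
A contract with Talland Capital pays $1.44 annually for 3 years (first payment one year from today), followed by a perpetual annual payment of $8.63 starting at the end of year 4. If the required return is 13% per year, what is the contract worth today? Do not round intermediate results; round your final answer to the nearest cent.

PV of 3-year annuity: $1.44 × [1 − (1+0.13)^−3] / 0.13 = 3.40006
Perpetuity value at year 3: $8.63 / 0.13 = 66.38462
PV of perpetuity: 66.38462 / (1+0.13)^3 = 46.00787
Total PV = 3.40006 + 46.00787 = 49.40793

$49.41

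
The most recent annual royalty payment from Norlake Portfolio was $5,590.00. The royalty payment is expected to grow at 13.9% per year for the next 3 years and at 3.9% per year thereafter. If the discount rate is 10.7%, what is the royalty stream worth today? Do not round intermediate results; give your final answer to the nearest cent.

D_1 = 6367.01000
D_2 = 7252.02439
D_3 = 8260.05578
Terminal value at year 3: TV = D_3×(1+g_2)/(r−g_2) = 8582.19796/0.068 = 126208.79347
P_0 = D_1/(1+r)^1 + D_2/(1+r)^2 + D_3/(1+r)^3 + TV/(1+r)^3
    = 5751.58988 + 5917.85084 + 6088.91789 + 93035.08363 = 110793.44223

$110793.44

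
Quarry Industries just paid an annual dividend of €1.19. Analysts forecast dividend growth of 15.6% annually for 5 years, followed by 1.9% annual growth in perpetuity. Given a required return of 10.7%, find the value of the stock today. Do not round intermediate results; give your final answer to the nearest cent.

€23.90

D_1 = 1.37564
D_2 = 1.59024
D_3 = 1.83832
D_4 = 2.12509
D_5 = 2.45661
Terminal value at year 5: TV = D_5×(1+g_2)/(r−g_2) = 2.50329/0.088 = 28.44642
P_0 = D_1/(1+r)^1 + D_2/(1+r)^2 + D_3/(1+r)^3 + D_4/(1+r)^4 + D_5/(1+r)^5 + TV/(1+r)^5
    = 1.24267 + 1.29768 + 1.35512 + 1.41510 + 1.47774 + 17.11156 = 23.89987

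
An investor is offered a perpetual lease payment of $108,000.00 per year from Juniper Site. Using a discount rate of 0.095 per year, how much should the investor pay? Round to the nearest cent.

Level perpetuity: PV = C / r = $108,000.00 / 0.095 = $1,136,842.11

$1136842.11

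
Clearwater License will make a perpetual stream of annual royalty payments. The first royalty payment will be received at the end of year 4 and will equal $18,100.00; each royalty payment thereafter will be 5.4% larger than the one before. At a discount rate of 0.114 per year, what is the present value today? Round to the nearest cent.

Value at end of year 3: C₁ / (r − g) = $18,100.00 / (0.114 − 0.054) = $301,666.6667
Discount to today: PV = $301,666.6667 / (1 + 0.114)^3 = $301,666.6667 / 1.382470 = $218,208.54

$218208.54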